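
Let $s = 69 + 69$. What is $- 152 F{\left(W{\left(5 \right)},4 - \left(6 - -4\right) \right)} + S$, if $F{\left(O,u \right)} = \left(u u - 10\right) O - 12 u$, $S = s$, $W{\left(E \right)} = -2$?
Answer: $-2902$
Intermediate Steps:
$s = 138$
$S = 138$
$F{\left(O,u \right)} = - 12 u + O \left(-10 + u^{2}\right)$ ($F{\left(O,u \right)} = \left(u^{2} - 10\right) O - 12 u = \left(-10 + u^{2}\right) O - 12 u = O \left(-10 + u^{2}\right) - 12 u = - 12 u + O \left(-10 + u^{2}\right)$)
$- 152 F{\left(W{\left(5 \right)},4 - \left(6 - -4\right) \right)} + S = - 152 \left(- 12 \left(4 - \left(6 - -4\right)\right) - -20 - 2 \left(4 - \left(6 - -4\right)\right)^{2}\right) + 138 = - 152 \left(- 12 \left(4 - \left(6 + 4\right)\right) + 20 - 2 \left(4 - \left(6 + 4\right)\right)^{2}\right) + 138 = - 152 \left(- 12 \left(4 - 10\right) + 20 - 2 \left(4 - 10\right)^{2}\right) + 138 = - 152 \left(\left(-12\right) \left(-6\right) + 20 - 2 \left(-6\right)^{2}\right) + 138 = - 152 \left(72 + 20 - 72\right) + 138 = \left(-152\right) 20 + 138 = -3040 + 138 = -2902$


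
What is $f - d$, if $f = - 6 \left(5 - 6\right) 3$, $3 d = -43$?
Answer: $\frac{97}{3} \approx 32.333$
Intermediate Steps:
$d = - \frac{43}{3}$ ($d = \frac{1}{3} \left(-43\right) = - \frac{43}{3} \approx -14.333$)
$f = 18$ ($f = - 6 \left(5 - 6\right) 3 = \left(-6\right) \left(-1\right) 3 = 6 \cdot 3 = 18$)
$f - d = 18 - - \frac{43}{3} = 18 + \frac{43}{3} = \frac{97}{3}$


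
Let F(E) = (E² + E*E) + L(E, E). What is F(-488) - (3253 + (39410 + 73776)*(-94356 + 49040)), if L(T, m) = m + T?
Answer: 5129608835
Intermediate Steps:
L(T, m) = T + m
F(E) = 2*E + 2*E² (F(E) = (E² + E*E) + (E + E) = (E² + E²) + 2*E = 2*E² + 2*E = 2*E + 2*E²)
F(-488) - (3253 + (39410 + 73776)*(-94356 + 49040)) = 2*(-488)*(1 - 488) - (3253 + (39410 + 73776)*(-94356 + 49040)) = 2*(-488)*(-487) - (3253 + 113186*(-45316)) = 475312 - (3253 - 5129136776) = 475312 - 1*(-5129133523) = 475312 + 5129133523 = 5129608835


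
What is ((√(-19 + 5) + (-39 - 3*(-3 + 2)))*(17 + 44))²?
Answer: 4770322 - 267912*I*√14 ≈ 4.7703e+6 - 1.0024e+6*I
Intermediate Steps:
((√(-19 + 5) + (-39 - 3*(-3 + 2)))*(17 + 44))² = ((√(-14) + (-39 - 3*(-1)))*61)² = ((I*√14 + (-39 + 3))*61)² = ((I*√14 - 36)*61)² = ((-36 + I*√14)*61)² = (-2196 + 61*I*√14)²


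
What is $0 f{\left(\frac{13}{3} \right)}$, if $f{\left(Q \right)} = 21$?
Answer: $0$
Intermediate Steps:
$0 f{\left(\frac{13}{3} \right)} = 0 \cdot 21 = 0$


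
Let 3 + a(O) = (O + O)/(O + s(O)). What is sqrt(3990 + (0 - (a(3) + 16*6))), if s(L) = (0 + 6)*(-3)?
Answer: sqrt(97435)/5 ≈ 62.429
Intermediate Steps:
s(L) = -18 (s(L) = 6*(-3) = -18)
a(O) = -3 + 2*O/(-18 + O) (a(O) = -3 + (O + O)/(O - 18) = -3 + (2*O)/(-18 + O) = -3 + 2*O/(-18 + O))
sqrt(3990 + (0 - (a(3) + 16*6))) = sqrt(3990 + (0 - ((54 - 1*3)/(-18 + 3) + 16*6))) = sqrt(3990 + (0 - ((54 - 3)/(-15) + 96))) = sqrt(3990 + (0 - (-1/15*51 + 96))) = sqrt(3990 + (0 - (-17/5 + 96))) = sqrt(3990 + (0 - 1*463/5)) = sqrt(3990 + (0 - 463/5)) = sqrt(3990 - 463/5) = sqrt(19487/5) = sqrt(97435)/5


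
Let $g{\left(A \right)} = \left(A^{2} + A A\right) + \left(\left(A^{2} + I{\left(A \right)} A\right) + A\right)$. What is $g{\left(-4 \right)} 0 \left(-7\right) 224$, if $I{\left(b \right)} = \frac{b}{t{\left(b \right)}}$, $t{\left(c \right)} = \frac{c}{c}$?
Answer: $0$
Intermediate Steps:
$t{\left(c \right)} = 1$
$I{\left(b \right)} = b$ ($I{\left(b \right)} = \frac{b}{1} = b 1 = b$)
$g{\left(A \right)} = A + 4 A^{2}$ ($g{\left(A \right)} = \left(A^{2} + A A\right) + \left(\left(A^{2} + A A\right) + A\right) = \left(A^{2} + A^{2}\right) + \left(\left(A^{2} + A^{2}\right) + A\right) = 2 A^{2} + \left(2 A^{2} + A\right) = 2 A^{2} + \left(A + 2 A^{2}\right) = A + 4 A^{2}$)
$g{\left(-4 \right)} 0 \left(-7\right) 224 = - 4 \left(1 + 4 \left(-4\right)\right) 0 \left(-7\right) 224 = - 4 \left(1 - 16\right) 0 \left(-7\right) 224 = \left(-4\right) \left(-15\right) 0 \left(-7\right) 224 = 60 \cdot 0 \left(-7\right) 224 = 0 \left(-7\right) 224 = 0 \cdot 224 = 0$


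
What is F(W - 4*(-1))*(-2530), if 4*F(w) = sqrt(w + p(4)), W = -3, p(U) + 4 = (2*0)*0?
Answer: -1265*I*sqrt(3)/2 ≈ -1095.5*I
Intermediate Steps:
p(U) = -4 (p(U) = -4 + (2*0)*0 = -4 + 0*0 = -4 + 0 = -4)
F(w) = sqrt(-4 + w)/4 (F(w) = sqrt(w - 4)/4 = sqrt(-4 + w)/4)
F(W - 4*(-1))*(-2530) = (sqrt(-4 + (-3 - 4*(-1)))/4)*(-2530) = (sqrt(-4 + (-3 + 4))/4)*(-2530) = (sqrt(-4 + 1)/4)*(-2530) = (sqrt(-3)/4)*(-2530) = ((I*sqrt(3))/4)*(-2530) = (I*sqrt(3)/4)*(-2530) = -1265*I*sqrt(3)/2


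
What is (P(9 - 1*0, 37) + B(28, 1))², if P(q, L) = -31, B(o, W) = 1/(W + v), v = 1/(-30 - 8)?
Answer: 1229881/1369 ≈ 898.38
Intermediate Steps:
v = -1/38 (v = 1/(-38) = -1/38 ≈ -0.026316)
B(o, W) = 1/(-1/38 + W) (B(o, W) = 1/(W - 1/38) = 1/(-1/38 + W))
(P(9 - 1*0, 37) + B(28, 1))² = (-31 + 38/(-1 + 38*1))² = (-31 + 38/(-1 + 38))² = (-31 + 38/37)² = (-1109/37)² = 1229881/1369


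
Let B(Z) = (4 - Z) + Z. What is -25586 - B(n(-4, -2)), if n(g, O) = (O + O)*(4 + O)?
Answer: -25590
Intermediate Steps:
n(g, O) = 2*O*(4 + O) (n(g, O) = (2*O)*(4 + O) = 2*O*(4 + O))
B(Z) = 4
-25586 - B(n(-4, -2)) = -25586 - 1*4 = -25586 - 4 = -25590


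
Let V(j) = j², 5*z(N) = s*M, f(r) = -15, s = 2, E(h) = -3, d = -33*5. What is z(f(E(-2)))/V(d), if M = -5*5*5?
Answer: -2/1089 ≈ -0.0018365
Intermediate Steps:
d = -165
M = -125 (M = -25*5 = -125)
z(N) = -50 (z(N) = (2*(-125))/5 = (⅕)*(-250) = -50)
z(f(E(-2)))/V(d) = -50/((-165)²) = -50/27225 = -50*1/27225 = -2/1089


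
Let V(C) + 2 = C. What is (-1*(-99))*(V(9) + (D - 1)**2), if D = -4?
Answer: 3168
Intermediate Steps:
V(C) = -2 + C
(-1*(-99))*(V(9) + (D - 1)**2) = (-1*(-99))*((-2 + 9) + (-4 - 1)**2) = 99*(7 + (-5)**2) = 99*(7 + 25) = 99*32 = 3168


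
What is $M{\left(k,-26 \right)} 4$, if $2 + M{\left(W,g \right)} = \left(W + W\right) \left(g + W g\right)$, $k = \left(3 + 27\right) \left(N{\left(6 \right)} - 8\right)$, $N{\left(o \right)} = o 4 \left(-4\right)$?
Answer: $-2024106248$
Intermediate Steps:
$N{\left(o \right)} = - 16 o$ ($N{\left(o \right)} = 4 o \left(-4\right) = - 16 o$)
$k = -3120$ ($k = \left(3 + 27\right) \left(\left(-16\right) 6 - 8\right) = 30 \left(-96 - 8\right) = 30 \left(-104\right) = -3120$)
$M{\left(W,g \right)} = -2 + 2 W \left(g + W g\right)$ ($M{\left(W,g \right)} = -2 + \left(W + W\right) \left(g + W g\right) = -2 + 2 W \left(g + W g\right)$)
$M{\left(k,-26 \right)} 4 = \left(-2 + 2 \left(-3120\right) \left(-26\right) + 2 \left(-26\right) \left(-3120\right)^{2}\right) 4 = \left(-2 + 162240 + 2 \left(-26\right) 9734400\right) 4 = \left(-2 + 162240 - 506188800\right) 4 = \left(-506026562\right) 4 = -2024106248$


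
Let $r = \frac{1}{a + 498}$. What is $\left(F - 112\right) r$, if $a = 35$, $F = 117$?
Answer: $\frac{5}{533} \approx 0.0093809$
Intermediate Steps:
$r = \frac{1}{533}$ ($r = \frac{1}{35 + 498} = \frac{1}{533} \approx 0.0018762$)
$\left(F - 112\right) r = \left(117 - 112\right) \frac{1}{533} = 5 \cdot \frac{1}{533} = \frac{5}{533}$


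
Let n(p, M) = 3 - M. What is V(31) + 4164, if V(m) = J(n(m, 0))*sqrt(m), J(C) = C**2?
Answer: 4164 + 9*sqrt(31) ≈ 4214.1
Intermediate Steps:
V(m) = 9*sqrt(m) (V(m) = (3 - 1*0)**2*sqrt(m) = (3 + 0)**2*sqrt(m) = 3**2*sqrt(m) = 9*sqrt(m))
V(31) + 4164 = 9*sqrt(31) + 4164 = 4164 + 9*sqrt(31)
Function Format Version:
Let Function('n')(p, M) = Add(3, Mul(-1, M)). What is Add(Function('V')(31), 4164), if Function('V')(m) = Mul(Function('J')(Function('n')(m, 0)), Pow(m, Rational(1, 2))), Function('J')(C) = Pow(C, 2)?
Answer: Add(4164, Mul(9, Pow(31, Rational(1, 2)))) ≈ 4214.1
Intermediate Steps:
Function('V')(m) = Mul(9, Pow(m, Rational(1, 2))) (Function('V')(m) = Mul(Pow(Add(3, Mul(-1, 0)), 2), Pow(m, Rational(1, 2))) = Mul(Pow(Add(3, 0), 2), Pow(m, Rational(1, 2))) = Mul(Pow(3, 2), Pow(m, Rational(1, 2))) = Mul(9, Pow(m, Rational(1, 2))))
Add(Function('V')(31), 4164) = Add(Mul(9, Pow(31, Rational(1, 2))), 4164) = Add(4164, Mul(9, Pow(31, Rational(1, 2))))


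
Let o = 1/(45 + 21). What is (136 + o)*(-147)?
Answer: -439873/22 ≈ -19994.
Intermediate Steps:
o = 1/66 ≈ 0.015152
(136 + o)*(-147) = (136 + 1/66)*(-147) = (8977/66)*(-147) = -439873/22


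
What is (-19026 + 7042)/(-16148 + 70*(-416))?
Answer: 2996/11317 ≈ 0.26473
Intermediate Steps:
(-19026 + 7042)/(-16148 + 70*(-416)) = -11984/(-16148 - 29120) = -11984/(-45268) = -11984*(-1/45268) = 2996/11317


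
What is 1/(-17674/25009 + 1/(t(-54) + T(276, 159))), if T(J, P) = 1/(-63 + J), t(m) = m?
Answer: -287628509/208595591 ≈ -1.3789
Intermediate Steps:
1/(-17674/25009 + 1/(t(-54) + T(276, 159))) = 1/(-17674/25009 + 1/(-54 + 1/(-63 + 276))) = 1/(-17674*1/25009 + 1/(-54 + 1/213)) = 1/(-17674/25009 + 1/(-54 + 1/213)) = 1/(-17674/25009 + 1/(-11501/213)) = 1/(-17674/25009 - 213/11501) = 1/(-208595591/287628509) = -287628509/208595591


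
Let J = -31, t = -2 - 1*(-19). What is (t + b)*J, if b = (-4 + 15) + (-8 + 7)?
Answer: -837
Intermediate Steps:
t = 17 (t = -2 + 19 = 17)
b = 10 (b = 11 - 1 = 10)
(t + b)*J = (17 + 10)*(-31) = 27*(-31) = -837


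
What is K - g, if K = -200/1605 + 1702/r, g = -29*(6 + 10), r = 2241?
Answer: 111413402/239787 ≈ 464.63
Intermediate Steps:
g = -464 (g = -29*16 = -464)
K = 152234/239787 (K = -200/1605 + 1702/2241 = -200*1/1605 + 1702*(1/2241) = -40/321 + 1702/2241 = 152234/239787 ≈ 0.63487)
K - g = 152234/239787 - 1*(-464) = 152234/239787 + 464 = 111413402/239787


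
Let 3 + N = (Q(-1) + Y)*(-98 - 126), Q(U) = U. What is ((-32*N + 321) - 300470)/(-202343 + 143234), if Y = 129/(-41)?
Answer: 4506911/807823 ≈ 5.5791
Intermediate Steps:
Y = -129/41 (Y = 129*(-1/41) = -129/41 ≈ -3.1463)
N = 37957/41 (N = -3 + (-1 - 129/41)*(-98 - 126) = -3 - 170/41*(-224) = -3 + 38080/41 = 37957/41 ≈ 925.78)
((-32*N + 321) - 300470)/(-202343 + 143234) = ((-32*37957/41 + 321) - 300470)/(-202343 + 143234) = ((-1214624/41 + 321) - 300470)/(-59109) = (-1201463/41 - 300470)*(-1/59109) = -13520733/41*(-1/59109) = 4506911/807823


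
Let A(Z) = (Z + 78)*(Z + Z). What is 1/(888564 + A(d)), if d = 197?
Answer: 1/996914 ≈ 1.0031e-6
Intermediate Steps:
A(Z) = 2*Z*(78 + Z) (A(Z) = (78 + Z)*(2*Z) = 2*Z*(78 + Z))
1/(888564 + A(d)) = 1/(888564 + 2*197*(78 + 197)) = 1/(888564 + 2*197*275) = 1/(888564 + 108350) = 1/996914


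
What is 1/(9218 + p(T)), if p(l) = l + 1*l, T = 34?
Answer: 1/9286 ≈ 0.00010769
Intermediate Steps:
p(l) = 2*l (p(l) = l + l = 2*l)
1/(9218 + p(T)) = 1/(9218 + 2*34) = 1/(9218 + 68) = 1/9286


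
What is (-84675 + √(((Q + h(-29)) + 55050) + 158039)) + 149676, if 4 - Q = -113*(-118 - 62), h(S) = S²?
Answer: 65001 + √193594 ≈ 65441.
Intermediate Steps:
Q = -20336 (Q = 4 - (-113)*(-118 - 62) = 4 - (-113)*(-180) = 4 - 1*20340 = 4 - 20340 = -20336)
(-84675 + √(((Q + h(-29)) + 55050) + 158039)) + 149676 = (-84675 + √(((-20336 + (-29)²) + 55050) + 158039)) + 149676 = (-84675 + √(((-20336 + 841) + 55050) + 158039)) + 149676 = (-84675 + √((-19495 + 55050) + 158039)) + 149676 = (-84675 + √(35555 + 158039)) + 149676 = (-84675 + √193594) + 149676 = 65001 + √193594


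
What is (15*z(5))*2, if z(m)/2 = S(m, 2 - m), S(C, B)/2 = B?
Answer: -360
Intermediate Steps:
S(C, B) = 2*B
z(m) = 8 - 4*m (z(m) = 2*(2*(2 - m)) = 2*(4 - 2*m) = 8 - 4*m)
(15*z(5))*2 = (15*(8 - 4*5))*2 = (15*(8 - 20))*2 = (15*(-12))*2 = -180*2 = -360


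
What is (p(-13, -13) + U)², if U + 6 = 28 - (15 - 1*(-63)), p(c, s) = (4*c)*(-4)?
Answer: 23104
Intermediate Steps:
p(c, s) = -16*c
U = -56 (U = -6 + (28 - (15 - 1*(-63))) = -6 + (28 - (15 + 63)) = -6 + (28 - 1*78) = -6 + (28 - 78) = -6 - 50 = -56)
(p(-13, -13) + U)² = (-16*(-13) - 56)² = (208 - 56)² = 152² = 23104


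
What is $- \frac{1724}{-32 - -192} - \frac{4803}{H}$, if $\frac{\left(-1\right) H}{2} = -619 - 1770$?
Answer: $- \frac{1125719}{95560} \approx -11.78$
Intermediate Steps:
$H = 4778$ ($H = - 2 \left(-619 - 1770\right) = \left(-2\right) \left(-2389\right) = 4778$)
$- \frac{1724}{-32 - -192} - \frac{4803}{H} = - \frac{1724}{-32 - -192} - \frac{4803}{4778} = - \frac{1724}{-32 + 192} - \frac{4803}{4778} = - \frac{1724}{160} - \frac{4803}{4778} = \left(-1724\right) \frac{1}{160} - \frac{4803}{4778} = - \frac{431}{40} - \frac{4803}{4778} = - \frac{1125719}{95560}$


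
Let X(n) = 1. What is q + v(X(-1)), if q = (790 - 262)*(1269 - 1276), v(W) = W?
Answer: -3695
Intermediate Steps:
q = -3696 (q = 528*(-7) = -3696)
q + v(X(-1)) = -3696 + 1 = -3695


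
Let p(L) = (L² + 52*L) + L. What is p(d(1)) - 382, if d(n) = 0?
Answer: -382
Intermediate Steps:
p(L) = L² + 53*L
p(d(1)) - 382 = 0*(53 + 0) - 382 = 0*53 - 382 = 0 - 382 = -382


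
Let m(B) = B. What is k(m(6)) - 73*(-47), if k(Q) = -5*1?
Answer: 3426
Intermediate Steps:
k(Q) = -5
k(m(6)) - 73*(-47) = -5 - 73*(-47) = -5 + 3431 = 3426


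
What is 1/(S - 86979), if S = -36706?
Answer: -1/123685 ≈ -8.0851e-6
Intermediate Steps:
1/(S - 86979) = 1/(-36706 - 86979) = 1/(-123685) = -1/123685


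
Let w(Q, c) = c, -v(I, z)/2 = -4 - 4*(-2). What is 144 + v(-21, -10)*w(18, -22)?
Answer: 320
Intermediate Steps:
v(I, z) = -8 (v(I, z) = -2*(-4 - 4*(-2)) = -2*(-4 + 8) = -2*4 = -8)
144 + v(-21, -10)*w(18, -22) = 144 - 8*(-22) = 144 + 176 = 320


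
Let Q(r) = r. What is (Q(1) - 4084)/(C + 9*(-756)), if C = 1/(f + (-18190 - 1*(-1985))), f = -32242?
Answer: 197809101/329633389 ≈ 0.60009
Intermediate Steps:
C = -1/48447 (C = 1/(-32242 + (-18190 - 1*(-1985))) = 1/(-32242 + (-18190 + 1985)) = 1/(-32242 - 16205) = 1/(-48447) = -1/48447 ≈ -2.0641e-5)
(Q(1) - 4084)/(C + 9*(-756)) = (1 - 4084)/(-1/48447 + 9*(-756)) = -4083/(-1/48447 - 6804) = -4083/(-329633389/48447) = -4083*(-48447/329633389) = 197809101/329633389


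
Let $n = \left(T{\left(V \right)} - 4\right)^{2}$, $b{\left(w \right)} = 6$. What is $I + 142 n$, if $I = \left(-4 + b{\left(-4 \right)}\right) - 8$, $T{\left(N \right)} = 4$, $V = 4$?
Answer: $-6$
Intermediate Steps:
$I = -6$ ($I = \left(-4 + 6\right) - 8 = 2 - 8 = -6$)
$n = 0$ ($n = \left(4 - 4\right)^{2} = 0^{2} = 0$)
$I + 142 n = -6 + 142 \cdot 0 = -6 + 0 = -6$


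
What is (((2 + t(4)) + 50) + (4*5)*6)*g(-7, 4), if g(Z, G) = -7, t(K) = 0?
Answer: -1204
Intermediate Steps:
(((2 + t(4)) + 50) + (4*5)*6)*g(-7, 4) = (((2 + 0) + 50) + (4*5)*6)*(-7) = ((2 + 50) + 20*6)*(-7) = (52 + 120)*(-7) = 172*(-7) = -1204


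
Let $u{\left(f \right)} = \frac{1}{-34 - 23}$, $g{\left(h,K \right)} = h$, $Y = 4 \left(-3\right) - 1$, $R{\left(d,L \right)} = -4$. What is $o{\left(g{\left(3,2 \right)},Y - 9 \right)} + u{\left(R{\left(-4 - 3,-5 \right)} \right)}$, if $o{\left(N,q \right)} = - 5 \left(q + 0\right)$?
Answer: $\frac{6269}{57} \approx 109.98$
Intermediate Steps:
$Y = -13$ ($Y = -12 - 1 = -13$)
$u{\left(f \right)} = - \frac{1}{57}$ ($u{\left(f \right)} = \frac{1}{-57} = - \frac{1}{57}$)
$o{\left(N,q \right)} = - 5 q$
$o{\left(g{\left(3,2 \right)},Y - 9 \right)} + u{\left(R{\left(-4 - 3,-5 \right)} \right)} = - 5 \left(-13 - 9\right) - \frac{1}{57} = \left(-5\right) \left(-22\right) - \frac{1}{57} = 110 - \frac{1}{57} = \frac{6269}{57}$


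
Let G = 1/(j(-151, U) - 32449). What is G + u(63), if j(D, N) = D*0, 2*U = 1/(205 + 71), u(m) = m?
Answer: 2044286/32449 ≈ 63.000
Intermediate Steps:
U = 1/552 (U = 1/(2*(205 + 71)) = (½)/276 = (½)*(1/276) = 1/552 ≈ 0.0018116)
j(D, N) = 0
G = -1/32449 (G = 1/(0 - 32449) = 1/(-32449) = -1/32449 ≈ -3.0818e-5)
G + u(63) = -1/32449 + 63 = 2044286/32449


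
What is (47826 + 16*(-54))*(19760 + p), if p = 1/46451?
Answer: 43105093640082/46451 ≈ 9.2797e+8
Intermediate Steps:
p = 1/46451 ≈ 2.1528e-5
(47826 + 16*(-54))*(19760 + p) = (47826 + 16*(-54))*(19760 + 1/46451) = (47826 - 864)*(917871761/46451) = 46962*(917871761/46451) = 43105093640082/46451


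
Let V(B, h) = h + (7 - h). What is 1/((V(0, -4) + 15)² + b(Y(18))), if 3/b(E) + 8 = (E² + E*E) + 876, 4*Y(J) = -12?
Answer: 886/428827 ≈ 0.0020661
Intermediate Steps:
Y(J) = -3 (Y(J) = (¼)*(-12) = -3)
V(B, h) = 7
b(E) = 3/(868 + 2*E²) (b(E) = 3/(-8 + ((E² + E*E) + 876)) = 3/(-8 + ((E² + E²) + 876)) = 3/(-8 + (2*E² + 876)) = 3/(-8 + (876 + 2*E²)) = 3/(868 + 2*E²))
1/((V(0, -4) + 15)² + b(Y(18))) = 1/((7 + 15)² + 3/(2*(434 + (-3)²))) = 1/(22² + 3/(2*(434 + 9))) = 1/(484 + (3/2)/443) = 1/(484 + (3/2)*(1/443)) = 1/(484 + 3/886) = 1/(428827/886) = 886/428827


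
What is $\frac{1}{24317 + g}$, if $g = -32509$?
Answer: $- \frac{1}{8192} \approx -0.00012207$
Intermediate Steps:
$\frac{1}{24317 + g} = \frac{1}{24317 - 32509} = \frac{1}{-8192} = - \frac{1}{8192}$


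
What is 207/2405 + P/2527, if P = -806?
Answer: -1415341/6077435 ≈ -0.23288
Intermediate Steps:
207/2405 + P/2527 = 207/2405 - 806/2527 = -1415341/6077435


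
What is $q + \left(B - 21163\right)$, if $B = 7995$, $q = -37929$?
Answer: $-51097$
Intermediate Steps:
$q + \left(B - 21163\right) = -37929 + \left(7995 - 21163\right) = -37929 - 13168 = -51097$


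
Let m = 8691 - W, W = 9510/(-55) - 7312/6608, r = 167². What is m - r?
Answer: -86425961/4543 ≈ -19024.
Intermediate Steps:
r = 27889
W = -790553/4543 (W = 9510*(-1/55) - 7312*1/6608 = -1902/11 - 457/413 = -790553/4543 ≈ -174.02)
m = 40273766/4543 (m = 8691 - 1*(-790553/4543) = 8691 + 790553/4543 = 40273766/4543 ≈ 8865.0)
m - r = 40273766/4543 - 1*27889 = 40273766/4543 - 27889 = -86425961/4543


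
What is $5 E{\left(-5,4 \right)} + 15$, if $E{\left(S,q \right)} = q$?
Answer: $35$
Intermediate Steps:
$5 E{\left(-5,4 \right)} + 15 = 5 \cdot 4 + 15 = 20 + 15 = 35$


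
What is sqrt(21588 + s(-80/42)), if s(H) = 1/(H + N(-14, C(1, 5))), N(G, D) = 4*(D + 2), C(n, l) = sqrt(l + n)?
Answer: sqrt(2763285 + 1813392*sqrt(6))/(2*sqrt(32 + 21*sqrt(6))) ≈ 146.93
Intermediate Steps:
N(G, D) = 8 + 4*D (N(G, D) = 4*(2 + D) = 8 + 4*D)
s(H) = 1/(8 + H + 4*sqrt(6)) (s(H) = 1/(H + (8 + 4*sqrt(5 + 1))) = 1/(H + (8 + 4*sqrt(6))) = 1/(8 + H + 4*sqrt(6)))
sqrt(21588 + s(-80/42)) = sqrt(21588 + 1/(8 - 80/42 + 4*sqrt(6))) = sqrt(21588 + 1/(8 - 80*1/42 + 4*sqrt(6))) = sqrt(21588 + 1/(8 - 40/21 + 4*sqrt(6))) = sqrt(21588 + 1/(128/21 + 4*sqrt(6)))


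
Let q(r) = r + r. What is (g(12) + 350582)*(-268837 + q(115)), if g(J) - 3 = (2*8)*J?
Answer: -94221157639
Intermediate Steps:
q(r) = 2*r
g(J) = 3 + 16*J (g(J) = 3 + (2*8)*J = 3 + 16*J)
(g(12) + 350582)*(-268837 + q(115)) = ((3 + 16*12) + 350582)*(-268837 + 2*115) = ((3 + 192) + 350582)*(-268837 + 230) = (195 + 350582)*(-268607) = 350777*(-268607) = -94221157639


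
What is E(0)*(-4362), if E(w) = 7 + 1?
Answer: -34896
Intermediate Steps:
E(w) = 8
E(0)*(-4362) = 8*(-4362) = -34896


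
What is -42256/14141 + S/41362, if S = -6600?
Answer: -920561636/292450021 ≈ -3.1478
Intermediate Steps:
-42256/14141 + S/41362 = -42256/14141 - 6600/41362 = -42256*1/14141 - 6600*1/41362 = -42256/14141 - 3300/20681 = -920561636/292450021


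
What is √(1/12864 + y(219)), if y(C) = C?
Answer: √566260617/1608 ≈ 14.799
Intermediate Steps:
√(1/12864 + y(219)) = √(1/12864 + 219) = √(2817217/12864) = √566260617/1608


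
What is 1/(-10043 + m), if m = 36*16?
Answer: -1/9467 ≈ -0.00010563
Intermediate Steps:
m = 576
1/(-10043 + m) = 1/(-10043 + 576) = 1/(-9467) = -1/9467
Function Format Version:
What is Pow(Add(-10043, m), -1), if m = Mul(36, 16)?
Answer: Rational(-1, 9467) ≈ -0.00010563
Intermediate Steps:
m = 576
Pow(Add(-10043, m), -1) = Pow(Add(-10043, 576), -1) = Pow(-9467, -1) = Rational(-1, 9467)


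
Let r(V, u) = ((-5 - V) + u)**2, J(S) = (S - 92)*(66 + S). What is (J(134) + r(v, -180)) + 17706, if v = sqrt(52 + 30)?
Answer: 60413 + 370*sqrt(82) ≈ 63764.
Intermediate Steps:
J(S) = (-92 + S)*(66 + S)
v = sqrt(82) ≈ 9.0554
r(V, u) = (-5 + u - V)**2
(J(134) + r(v, -180)) + 17706 = ((-6072 + 134**2 - 26*134) + (5 + sqrt(82) - 1*(-180))**2) + 17706 = ((-6072 + 17956 - 3484) + (5 + sqrt(82) + 180)**2) + 17706 = (8400 + (185 + sqrt(82))**2) + 17706 = 26106 + (185 + sqrt(82))**2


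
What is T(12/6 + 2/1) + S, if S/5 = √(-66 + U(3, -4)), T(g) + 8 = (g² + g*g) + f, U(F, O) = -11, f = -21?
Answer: 3 + 5*I*√77 ≈ 3.0 + 43.875*I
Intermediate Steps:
T(g) = -29 + 2*g² (T(g) = -8 + ((g² + g*g) - 21) = -8 + ((g² + g²) - 21) = -8 + (2*g² - 21) = -8 + (-21 + 2*g²) = -29 + 2*g²)
S = 5*I*√77 (S = 5*√(-66 - 11) = 5*√(-77) = 5*(I*√77) = 5*I*√77 ≈ 43.875*I)
T(12/6 + 2/1) + S = (-29 + 2*(12/6 + 2/1)²) + 5*I*√77 = (-29 + 2*(12*(⅙) + 2*1)²) + 5*I*√77 = (-29 + 2*(2 + 2)²) + 5*I*√77 = (-29 + 2*4²) + 5*I*√77 = (-29 + 2*16) + 5*I*√77 = (-29 + 32) + 5*I*√77 = 3 + 5*I*√77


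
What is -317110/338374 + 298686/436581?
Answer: -6229437391/24621276549 ≈ -0.25301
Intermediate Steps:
-317110/338374 + 298686/436581 = -317110*1/338374 + 298686*(1/436581) = -158555/169187 + 99562/145527 = -6229437391/24621276549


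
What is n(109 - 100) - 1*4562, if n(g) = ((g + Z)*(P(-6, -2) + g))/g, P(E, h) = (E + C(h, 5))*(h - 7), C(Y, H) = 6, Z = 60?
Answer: -4493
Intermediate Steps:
P(E, h) = (-7 + h)*(6 + E) (P(E, h) = (E + 6)*(h - 7) = (6 + E)*(-7 + h) = (-7 + h)*(6 + E))
n(g) = 60 + g (n(g) = ((g + 60)*((-42 - 7*(-6) + 6*(-2) - 6*(-2)) + g))/g = ((60 + g)*((-42 + 42 - 12 + 12) + g))/g = ((60 + g)*(0 + g))/g = ((60 + g)*g)/g = (g*(60 + g))/g = 60 + g)
n(109 - 100) - 1*4562 = (60 + (109 - 100)) - 1*4562 = (60 + 9) - 4562 = 69 - 4562 = -4493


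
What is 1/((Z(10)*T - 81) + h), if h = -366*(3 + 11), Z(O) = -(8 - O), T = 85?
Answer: -1/5035 ≈ -0.00019861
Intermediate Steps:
Z(O) = -8 + O
h = -5124 (h = -366*14 = -5124)
1/((Z(10)*T - 81) + h) = 1/(((-8 + 10)*85 - 81) - 5124) = 1/((2*85 - 81) - 5124) = 1/((170 - 81) - 5124) = 1/(89 - 5124) = 1/(-5035) = -1/5035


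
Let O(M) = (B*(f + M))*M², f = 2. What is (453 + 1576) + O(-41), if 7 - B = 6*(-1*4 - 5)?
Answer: -3997070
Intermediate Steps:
B = 61 (B = 7 - 6*(-1*4 - 5) = 7 - 6*(-4 - 5) = 7 - 6*(-9) = 7 - 1*(-54) = 7 + 54 = 61)
O(M) = M²*(122 + 61*M) (O(M) = (61*(2 + M))*M² = (122 + 61*M)*M² = M²*(122 + 61*M))
(453 + 1576) + O(-41) = (453 + 1576) + 61*(-41)²*(2 - 41) = 2029 + 61*1681*(-39) = 2029 - 3999099 = -3997070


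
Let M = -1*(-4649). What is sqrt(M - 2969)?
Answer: 4*sqrt(105) ≈ 40.988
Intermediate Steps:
M = 4649
sqrt(M - 2969) = sqrt(4649 - 2969) = sqrt(1680) = 4*sqrt(105)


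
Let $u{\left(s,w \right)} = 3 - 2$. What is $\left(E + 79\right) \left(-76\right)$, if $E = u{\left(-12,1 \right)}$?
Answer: $-6080$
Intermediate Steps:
$u{\left(s,w \right)} = 1$
$E = 1$
$\left(E + 79\right) \left(-76\right) = \left(1 + 79\right) \left(-76\right) = 80 \left(-76\right) = -6080$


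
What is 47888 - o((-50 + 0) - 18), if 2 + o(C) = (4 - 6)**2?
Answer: 47886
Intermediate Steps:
o(C) = 2 (o(C) = -2 + (4 - 6)**2 = -2 + (-2)**2 = -2 + 4 = 2)
47888 - o((-50 + 0) - 18) = 47888 - 1*2 = 47888 - 2 = 47886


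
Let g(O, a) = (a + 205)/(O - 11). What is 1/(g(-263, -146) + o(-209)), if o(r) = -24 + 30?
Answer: 274/1585 ≈ 0.17287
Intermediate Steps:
o(r) = 6
g(O, a) = (205 + a)/(-11 + O)
1/(g(-263, -146) + o(-209)) = 1/((205 - 146)/(-11 - 263) + 6) = 1/(59/(-274) + 6) = 1/(-1/274*59 + 6) = 1/(-59/274 + 6) = 1/(1585/274) = 274/1585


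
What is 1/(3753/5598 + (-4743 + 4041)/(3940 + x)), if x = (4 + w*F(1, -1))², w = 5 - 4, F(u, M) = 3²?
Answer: 2555798/1276809 ≈ 2.0017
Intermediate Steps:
F(u, M) = 9
w = 1
x = 169 (x = (4 + 1*9)² = (4 + 9)² = 13² = 169)
1/(3753/5598 + (-4743 + 4041)/(3940 + x)) = 1/(3753/5598 + (-4743 + 4041)/(3940 + 169)) = 1/(3753*(1/5598) - 702/4109) = 1/(417/622 - 702*1/4109) = 1/(417/622 - 702/4109) = 1/(1276809/2555798) = 2555798/1276809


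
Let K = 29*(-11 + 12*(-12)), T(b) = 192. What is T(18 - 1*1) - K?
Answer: 4687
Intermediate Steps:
K = -4495 (K = 29*(-11 - 144) = 29*(-155) = -4495)
T(18 - 1*1) - K = 192 - 1*(-4495) = 192 + 4495 = 4687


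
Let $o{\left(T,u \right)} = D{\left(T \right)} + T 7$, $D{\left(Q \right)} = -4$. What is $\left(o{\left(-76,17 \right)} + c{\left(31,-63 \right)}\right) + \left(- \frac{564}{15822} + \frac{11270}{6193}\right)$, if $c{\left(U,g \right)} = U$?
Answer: $- \frac{8217988357}{16330941} \approx -503.22$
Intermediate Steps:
$o{\left(T,u \right)} = -4 + 7 T$ ($o{\left(T,u \right)} = -4 + T 7 = -4 + 7 T$)
$\left(o{\left(-76,17 \right)} + c{\left(31,-63 \right)}\right) + \left(- \frac{564}{15822} + \frac{11270}{6193}\right) = \left(\left(-4 + 7 \left(-76\right)\right) + 31\right) + \left(- \frac{564}{15822} + \frac{11270}{6193}\right) = \left(\left(-4 - 532\right) + 31\right) + \left(\left(-564\right) \frac{1}{15822} + 11270 \cdot \frac{1}{6193}\right) = \left(-536 + 31\right) + \left(- \frac{94}{2637} + \frac{11270}{6193}\right) = -505 + \frac{29136848}{16330941} = - \frac{8217988357}{16330941}$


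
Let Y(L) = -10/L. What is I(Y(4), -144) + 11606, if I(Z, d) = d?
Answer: 11462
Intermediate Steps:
I(Y(4), -144) + 11606 = -144 + 11606 = 11462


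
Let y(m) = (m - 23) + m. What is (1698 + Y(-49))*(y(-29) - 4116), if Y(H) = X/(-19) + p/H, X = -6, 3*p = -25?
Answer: -6636675529/931 ≈ -7.1285e+6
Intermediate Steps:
p = -25/3 (p = (⅓)*(-25) = -25/3 ≈ -8.3333)
y(m) = -23 + 2*m (y(m) = (-23 + m) + m = -23 + 2*m)
Y(H) = 6/19 - 25/(3*H) (Y(H) = -6/(-19) - 25/(3*H) = -6*(-1/19) - 25/(3*H) = 6/19 - 25/(3*H))
(1698 + Y(-49))*(y(-29) - 4116) = (1698 + (1/57)*(-475 + 18*(-49))/(-49))*((-23 + 2*(-29)) - 4116) = (1698 + (1/57)*(-1/49)*(-475 - 882))*((-23 - 58) - 4116) = (1698 + (1/57)*(-1/49)*(-1357))*(-81 - 4116) = (1698 + 1357/2793)*(-4197) = (4743871/2793)*(-4197) = -6636675529/931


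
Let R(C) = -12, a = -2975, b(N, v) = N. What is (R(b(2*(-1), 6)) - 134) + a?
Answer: -3121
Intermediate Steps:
(R(b(2*(-1), 6)) - 134) + a = (-12 - 134) - 2975 = -146 - 2975 = -3121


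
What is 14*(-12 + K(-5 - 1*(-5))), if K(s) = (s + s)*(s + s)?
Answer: -168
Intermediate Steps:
K(s) = 4*s**2 (K(s) = (2*s)*(2*s) = 4*s**2)
14*(-12 + K(-5 - 1*(-5))) = 14*(-12 + 4*(-5 - 1*(-5))**2) = 14*(-12 + 4*(-5 + 5)**2) = 14*(-12 + 4*0**2) = 14*(-12 + 4*0) = 14*(-12 + 0) = 14*(-12) = -168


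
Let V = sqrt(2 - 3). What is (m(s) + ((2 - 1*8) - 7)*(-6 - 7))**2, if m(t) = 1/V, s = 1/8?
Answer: (169 - I)**2 ≈ 28560.0 - 338.0*I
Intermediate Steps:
V = I (V = sqrt(-1) = I ≈ 1.0*I)
s = 1/8 ≈ 0.12500
m(t) = -I (m(t) = 1/I = -I)
(m(s) + ((2 - 1*8) - 7)*(-6 - 7))**2 = (-I + ((2 - 1*8) - 7)*(-6 - 7))**2 = (-I + ((2 - 8) - 7)*(-13))**2 = (-I + (-6 - 7)*(-13))**2 = (-I - 13*(-13))**2 = (-I + 169)**2 = (169 - I)**2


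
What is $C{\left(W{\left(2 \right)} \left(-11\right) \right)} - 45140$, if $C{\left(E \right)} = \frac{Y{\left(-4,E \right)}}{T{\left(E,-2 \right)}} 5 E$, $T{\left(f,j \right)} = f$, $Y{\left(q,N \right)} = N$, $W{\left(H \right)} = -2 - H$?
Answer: $-44920$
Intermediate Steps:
$C{\left(E \right)} = 5 E$ ($C{\left(E \right)} = \frac{E}{E} 5 E = 1 \cdot 5 E = 5 E$)
$C{\left(W{\left(2 \right)} \left(-11\right) \right)} - 45140 = 5 \left(-2 - 2\right) \left(-11\right) - 45140 = 5 \left(\left(-4\right) \left(-11\right)\right) - 45140 = 5 \cdot 44 - 45140 = 220 - 45140 = -44920$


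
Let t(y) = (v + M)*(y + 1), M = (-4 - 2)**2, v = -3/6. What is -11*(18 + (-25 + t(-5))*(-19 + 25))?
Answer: 10824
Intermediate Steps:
v = -1/2 (v = -3*1/6 = -1/2 ≈ -0.50000)
M = 36 (M = (-6)**2 = 36)
t(y) = 71/2 + 71*y/2 (t(y) = (-1/2 + 36)*(y + 1) = 71*(1 + y)/2 = 71/2 + 71*y/2)
-11*(18 + (-25 + t(-5))*(-19 + 25)) = -11*(18 + (-25 + (71/2 + (71/2)*(-5)))*(-19 + 25)) = -11*(18 + (-25 + (71/2 - 355/2))*6) = -11*(18 + (-25 - 142)*6) = -11*(18 - 167*6) = -11*(18 - 1002) = -11*(-984) = 10824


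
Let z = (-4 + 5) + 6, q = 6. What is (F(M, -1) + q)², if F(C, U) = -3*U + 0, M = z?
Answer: 81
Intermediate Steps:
z = 7 (z = 1 + 6 = 7)
M = 7
F(C, U) = -3*U
(F(M, -1) + q)² = (-3*(-1) + 6)² = (3 + 6)² = 9² = 81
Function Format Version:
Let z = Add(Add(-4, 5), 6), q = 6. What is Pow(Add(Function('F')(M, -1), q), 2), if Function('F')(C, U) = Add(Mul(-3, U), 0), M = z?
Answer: 81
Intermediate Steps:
z = 7 (z = Add(1, 6) = 7)
M = 7
Function('F')(C, U) = Mul(-3, U)
Pow(Add(Function('F')(M, -1), q), 2) = Pow(Add(Mul(-3, -1), 6), 2) = Pow(Add(3, 6), 2) = Pow(9, 2) = 81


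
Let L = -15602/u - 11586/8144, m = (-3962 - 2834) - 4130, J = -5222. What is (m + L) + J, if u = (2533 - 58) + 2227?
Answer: -154634581271/9573272 ≈ -16153.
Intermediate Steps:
u = 4702 (u = 2475 + 2227 = 4702)
m = -10926 (m = -6796 - 4130 = -10926)
L = -45385015/9573272 (L = -15602/4702 - 11586/8144 = -15602*1/4702 - 11586*1/8144 = -7801/2351 - 5793/4072 = -45385015/9573272 ≈ -4.7408)
(m + L) + J = (-10926 - 45385015/9573272) - 5222 = -104642954887/9573272 - 5222 = -154634581271/9573272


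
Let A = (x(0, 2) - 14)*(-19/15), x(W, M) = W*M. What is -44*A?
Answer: -11704/15 ≈ -780.27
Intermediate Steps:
x(W, M) = M*W
A = 266/15 (A = (2*0 - 14)*(-19/15) = (0 - 14)*(-19*1/15) = -14*(-19/15) = 266/15 ≈ 17.733)
-44*A = -44*266/15 = -11704/15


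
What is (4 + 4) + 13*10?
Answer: 138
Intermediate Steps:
(4 + 4) + 13*10 = 8 + 130 = 138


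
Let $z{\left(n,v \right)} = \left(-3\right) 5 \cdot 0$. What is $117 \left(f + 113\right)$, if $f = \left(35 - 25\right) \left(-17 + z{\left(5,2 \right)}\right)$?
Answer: $-6669$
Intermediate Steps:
$z{\left(n,v \right)} = 0$ ($z{\left(n,v \right)} = \left(-15\right) 0 = 0$)
$f = -170$ ($f = \left(35 - 25\right) \left(-17 + 0\right) = 10 \left(-17\right) = -170$)
$117 \left(f + 113\right) = 117 \left(-170 + 113\right) = 117 \left(-57\right) = -6669$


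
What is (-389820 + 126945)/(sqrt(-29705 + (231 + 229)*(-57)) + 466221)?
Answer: -122557845375/217362076766 + 1314375*I*sqrt(2237)/217362076766 ≈ -0.56384 + 0.000286*I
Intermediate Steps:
(-389820 + 126945)/(sqrt(-29705 + (231 + 229)*(-57)) + 466221) = -262875/(sqrt(-29705 + 460*(-57)) + 466221) = -262875/(sqrt(-29705 - 26220) + 466221) = -262875/(sqrt(-55925) + 466221) = -262875/(5*I*sqrt(2237) + 466221) = -262875/(466221 + 5*I*sqrt(2237))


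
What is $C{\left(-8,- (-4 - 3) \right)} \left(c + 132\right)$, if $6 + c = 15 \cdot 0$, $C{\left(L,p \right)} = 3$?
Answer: $378$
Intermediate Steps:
$c = -6$ ($c = -6 + 15 \cdot 0 = -6 + 0 = -6$)
$C{\left(-8,- (-4 - 3) \right)} \left(c + 132\right) = 3 \left(-6 + 132\right) = 3 \cdot 126 = 378$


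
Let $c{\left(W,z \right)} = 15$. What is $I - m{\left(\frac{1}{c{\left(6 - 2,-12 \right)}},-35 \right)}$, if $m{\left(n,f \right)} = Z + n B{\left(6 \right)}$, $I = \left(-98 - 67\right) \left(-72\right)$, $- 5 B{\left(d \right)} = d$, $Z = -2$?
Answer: $\frac{297052}{25} \approx 11882.0$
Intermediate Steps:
$B{\left(d \right)} = - \frac{d}{5}$
$I = 11880$ ($I = \left(-165\right) \left(-72\right) = 11880$)
$m{\left(n,f \right)} = -2 - \frac{6 n}{5}$ ($m{\left(n,f \right)} = -2 + n \left(\left(- \frac{1}{5}\right) 6\right) = -2 + n \left(- \frac{6}{5}\right) = -2 - \frac{6 n}{5}$)
$I - m{\left(\frac{1}{c{\left(6 - 2,-12 \right)}},-35 \right)} = 11880 - \left(-2 - \frac{6}{5 \cdot 15}\right) = 11880 - \left(-2 - \frac{2}{25}\right) = 11880 - - \frac{52}{25} = 11880 + \frac{52}{25} = \frac{297052}{25}$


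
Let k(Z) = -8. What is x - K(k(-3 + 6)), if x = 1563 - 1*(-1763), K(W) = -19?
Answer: 3345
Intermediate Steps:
x = 3326 (x = 1563 + 1763 = 3326)
x - K(k(-3 + 6)) = 3326 - 1*(-19) = 3326 + 19 = 3345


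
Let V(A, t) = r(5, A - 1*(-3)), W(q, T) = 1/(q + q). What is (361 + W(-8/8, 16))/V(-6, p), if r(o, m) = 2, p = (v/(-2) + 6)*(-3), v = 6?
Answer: 721/4 ≈ 180.25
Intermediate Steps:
W(q, T) = 1/(2*q)
p = -9 (p = (6/(-2) + 6)*(-3) = (6*(-½) + 6)*(-3) = (-3 + 6)*(-3) = 3*(-3) = -9)
V(A, t) = 2
(361 + W(-8/8, 16))/V(-6, p) = (361 + 1/(2*((-8/8))))/2 = (361 + 1/(2*((-8*⅛))))*(½) = (361 + (½)/(-1))*(½) = (361 + (½)*(-1))*(½) = (361 - ½)*(½) = (721/2)*(½) = 721/4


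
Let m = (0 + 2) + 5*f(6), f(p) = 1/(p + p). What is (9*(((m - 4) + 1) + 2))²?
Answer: 2601/16 ≈ 162.56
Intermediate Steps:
f(p) = 1/(2*p)
m = 29/12 (m = (0 + 2) + 5*((½)/6) = 2 + 5*((½)*(⅙)) = 2 + 5*(1/12) = 2 + 5/12 = 29/12 ≈ 2.4167)
(9*(((m - 4) + 1) + 2))² = (9*(((29/12 - 4) + 1) + 2))² = (9*((-19/12 + 1) + 2))² = (9*(-7/12 + 2))² = (9*(17/12))² = (51/4)² = 2601/16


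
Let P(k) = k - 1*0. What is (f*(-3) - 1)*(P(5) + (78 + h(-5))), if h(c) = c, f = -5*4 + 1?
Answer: 4368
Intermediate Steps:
f = -19 (f = -20 + 1 = -19)
P(k) = k (P(k) = k + 0 = k)
(f*(-3) - 1)*(P(5) + (78 + h(-5))) = (-19*(-3) - 1)*(5 + (78 - 5)) = (57 - 1)*(5 + 73) = 56*78 = 4368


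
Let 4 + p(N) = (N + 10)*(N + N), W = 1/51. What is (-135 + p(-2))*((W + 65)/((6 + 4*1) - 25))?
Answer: 63004/85 ≈ 741.22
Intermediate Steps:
W = 1/51 ≈ 0.019608
p(N) = -4 + 2*N*(10 + N) (p(N) = -4 + (N + 10)*(N + N) = -4 + (10 + N)*(2*N) = -4 + 2*N*(10 + N))
(-135 + p(-2))*((W + 65)/((6 + 4*1) - 25)) = (-135 + (-4 + 2*(-2)**2 + 20*(-2)))*((1/51 + 65)/((6 + 4*1) - 25)) = (-135 + (-4 + 2*4 - 40))*(3316/(51*((6 + 4) - 25))) = (-135 + (-4 + 8 - 40))*(3316/(51*(10 - 25))) = (-135 - 36)*((3316/51)/(-15)) = -189012*(-1)/(17*15) = -171*(-3316/765) = 63004/85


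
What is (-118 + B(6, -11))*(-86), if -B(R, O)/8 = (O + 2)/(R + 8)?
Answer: 67940/7 ≈ 9705.7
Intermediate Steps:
B(R, O) = -8*(2 + O)/(8 + R) (B(R, O) = -8*(O + 2)/(R + 8) = -8*(2 + O)/(8 + R))
(-118 + B(6, -11))*(-86) = (-118 + 8*(-2 - 1*(-11))/(8 + 6))*(-86) = (-118 + 8*(-2 + 11)/14)*(-86) = (-118 + 8*(1/14)*9)*(-86) = (-118 + 36/7)*(-86) = -790/7*(-86) = 67940/7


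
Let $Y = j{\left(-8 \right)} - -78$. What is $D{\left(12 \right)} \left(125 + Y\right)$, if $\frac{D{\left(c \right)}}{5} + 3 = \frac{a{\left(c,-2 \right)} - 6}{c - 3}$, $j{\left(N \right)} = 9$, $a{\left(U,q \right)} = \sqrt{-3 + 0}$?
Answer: $- \frac{11660}{3} + \frac{1060 i \sqrt{3}}{9} \approx -3886.7 + 204.0 i$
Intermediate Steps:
$a{\left(U,q \right)} = i \sqrt{3}$ ($a{\left(U,q \right)} = \sqrt{-3} = i \sqrt{3}$)
$Y = 87$ ($Y = 9 - -78 = 9 + 78 = 87$)
$D{\left(c \right)} = -15 + \frac{5 \left(-6 + i \sqrt{3}\right)}{-3 + c}$ ($D{\left(c \right)} = -15 + 5 \frac{i \sqrt{3} - 6}{c - 3} = -15 + 5 \frac{-6 + i \sqrt{3}}{-3 + c} = -15 + \frac{5 \left(-6 + i \sqrt{3}\right)}{-3 + c}$)
$D{\left(12 \right)} \left(125 + Y\right) = \frac{5 \left(3 - 36 + i \sqrt{3}\right)}{-3 + 12} \left(125 + 87\right) = \frac{5 \left(3 - 36 + i \sqrt{3}\right)}{9} \cdot 212 = 5 \cdot \frac{1}{9} \left(-33 + i \sqrt{3}\right) 212 = \left(- \frac{55}{3} + \frac{5 i \sqrt{3}}{9}\right) 212 = - \frac{11660}{3} + \frac{1060 i \sqrt{3}}{9}$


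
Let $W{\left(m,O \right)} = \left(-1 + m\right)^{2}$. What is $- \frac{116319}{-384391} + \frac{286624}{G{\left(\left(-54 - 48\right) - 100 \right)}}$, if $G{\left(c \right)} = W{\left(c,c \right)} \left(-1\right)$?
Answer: $- \frac{15054613759}{2262909817} \approx -6.6528$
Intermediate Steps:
$G{\left(c \right)} = - \left(-1 + c\right)^{2}$ ($G{\left(c \right)} = \left(-1 + c\right)^{2} \left(-1\right) = - \left(-1 + c\right)^{2}$)
$- \frac{116319}{-384391} + \frac{286624}{G{\left(\left(-54 - 48\right) - 100 \right)}} = - \frac{116319}{-384391} + \frac{286624}{\left(-1\right) \left(-1 - 202\right)^{2}} = \left(-116319\right) \left(- \frac{1}{384391}\right) + \frac{286624}{\left(-1\right) \left(-1 - 202\right)^{2}} = \frac{16617}{54913} + \frac{286624}{\left(-1\right) \left(-1 - 202\right)^{2}} = \frac{16617}{54913} + \frac{286624}{\left(-1\right) \left(-203\right)^{2}} = \frac{16617}{54913} + \frac{286624}{\left(-1\right) 41209} = \frac{16617}{54913} + \frac{286624}{-41209} = \frac{16617}{54913} + 286624 \left(- \frac{1}{41209}\right) = \frac{16617}{54913} - \frac{286624}{41209} = - \frac{15054613759}{2262909817}$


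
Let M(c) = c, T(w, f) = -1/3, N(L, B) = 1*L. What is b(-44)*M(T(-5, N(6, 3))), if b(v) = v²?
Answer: -1936/3 ≈ -645.33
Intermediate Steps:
N(L, B) = L
T(w, f) = -⅓ (T(w, f) = -1*⅓ = -⅓)
b(-44)*M(T(-5, N(6, 3))) = (-44)²*(-⅓) = 1936*(-⅓) = -1936/3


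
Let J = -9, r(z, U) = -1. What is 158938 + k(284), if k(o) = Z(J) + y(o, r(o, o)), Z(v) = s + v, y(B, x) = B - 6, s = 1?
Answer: 159208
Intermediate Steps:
y(B, x) = -6 + B
Z(v) = 1 + v
k(o) = -14 + o (k(o) = (1 - 9) + (-6 + o) = -8 + (-6 + o) = -14 + o)
158938 + k(284) = 158938 + (-14 + 284) = 158938 + 270 = 159208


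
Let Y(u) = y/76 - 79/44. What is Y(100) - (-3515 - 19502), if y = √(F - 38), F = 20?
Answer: 1012669/44 + 3*I*√2/76 ≈ 23015.0 + 0.055824*I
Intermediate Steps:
y = 3*I*√2 (y = √(20 - 38) = √(-18) = 3*I*√2 ≈ 4.2426*I)
Y(u) = -79/44 + 3*I*√2/76 (Y(u) = (3*I*√2)/76 - 79/44 = (3*I*√2)*(1/76) - 79*1/44 = 3*I*√2/76 - 79/44 = -79/44 + 3*I*√2/76)
Y(100) - (-3515 - 19502) = (-79/44 + 3*I*√2/76) - (-3515 - 19502) = (-79/44 + 3*I*√2/76) - 1*(-23017) = (-79/44 + 3*I*√2/76) + 23017 = 1012669/44 + 3*I*√2/76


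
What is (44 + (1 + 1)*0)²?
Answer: 1936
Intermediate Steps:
(44 + (1 + 1)*0)² = (44 + 2*0)² = (44 + 0)² = 44² = 1936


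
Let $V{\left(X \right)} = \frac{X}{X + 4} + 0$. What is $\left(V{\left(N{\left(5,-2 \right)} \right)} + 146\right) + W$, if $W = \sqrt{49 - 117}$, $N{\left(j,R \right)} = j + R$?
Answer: $\frac{1025}{7} + 2 i \sqrt{17} \approx 146.43 + 8.2462 i$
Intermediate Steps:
$N{\left(j,R \right)} = R + j$
$W = 2 i \sqrt{17}$ ($W = \sqrt{-68} = 2 i \sqrt{17} \approx 8.2462 i$)
$V{\left(X \right)} = \frac{X}{4 + X}$ ($V{\left(X \right)} = \frac{X}{4 + X} + 0 = \frac{X}{4 + X}$)
$\left(V{\left(N{\left(5,-2 \right)} \right)} + 146\right) + W = \left(\frac{-2 + 5}{4 + \left(-2 + 5\right)} + 146\right) + 2 i \sqrt{17} = \left(\frac{3}{4 + 3} + 146\right) + 2 i \sqrt{17} = \left(\frac{3}{7} + 146\right) + 2 i \sqrt{17} = \frac{1025}{7} + 2 i \sqrt{17}$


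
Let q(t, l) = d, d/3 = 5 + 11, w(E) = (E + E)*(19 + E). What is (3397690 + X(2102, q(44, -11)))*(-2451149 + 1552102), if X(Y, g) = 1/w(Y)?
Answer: -27237643043923757167/8916684 ≈ -3.0547e+12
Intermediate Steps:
w(E) = 2*E*(19 + E) (w(E) = (2*E)*(19 + E) = 2*E*(19 + E))
d = 48 (d = 3*(5 + 11) = 3*16 = 48)
q(t, l) = 48
X(Y, g) = 1/(2*Y*(19 + Y))
(3397690 + X(2102, q(44, -11)))*(-2451149 + 1552102) = (3397690 + (½)/(2102*(19 + 2102)))*(-2451149 + 1552102) = (3397690 + (½)*(1/2102)/2121)*(-899047) = (3397690 + (½)*(1/2102)*(1/2121))*(-899047) = (3397690 + 1/8916684)*(-899047) = (30296128059961/8916684)*(-899047) = -27237643043923757167/8916684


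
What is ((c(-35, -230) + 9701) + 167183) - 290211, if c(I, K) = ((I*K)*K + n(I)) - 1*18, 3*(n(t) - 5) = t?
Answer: -5894555/3 ≈ -1.9649e+6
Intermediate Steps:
n(t) = 5 + t/3
c(I, K) = -13 + I/3 + I*K**2 (c(I, K) = ((I*K)*K + (5 + I/3)) - 1*18 = (I*K**2 + (5 + I/3)) - 18 = (5 + I/3 + I*K**2) - 18 = -13 + I/3 + I*K**2)
((c(-35, -230) + 9701) + 167183) - 290211 = (((-13 + (1/3)*(-35) - 35*(-230)**2) + 9701) + 167183) - 290211 = (((-13 - 35/3 - 35*52900) + 9701) + 167183) - 290211 = (((-13 - 35/3 - 1851500) + 9701) + 167183) - 290211 = ((-5554574/3 + 9701) + 167183) - 290211 = (-5525471/3 + 167183) - 290211 = -5023922/3 - 290211 = -5894555/3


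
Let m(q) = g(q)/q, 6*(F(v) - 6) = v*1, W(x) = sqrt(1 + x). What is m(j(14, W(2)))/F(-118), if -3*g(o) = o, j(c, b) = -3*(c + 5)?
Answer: 1/41 ≈ 0.024390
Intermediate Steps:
j(c, b) = -15 - 3*c (j(c, b) = -3*(5 + c) = -15 - 3*c)
g(o) = -o/3
F(v) = 6 + v/6 (F(v) = 6 + (v*1)/6 = 6 + v/6)
m(q) = -1/3 (m(q) = (-q/3)/q = -1/3)
m(j(14, W(2)))/F(-118) = -1/(3*(6 + (1/6)*(-118))) = -1/(3*(6 - 59/3)) = -1/(3*(-41/3)) = -1/3*(-3/41) = 1/41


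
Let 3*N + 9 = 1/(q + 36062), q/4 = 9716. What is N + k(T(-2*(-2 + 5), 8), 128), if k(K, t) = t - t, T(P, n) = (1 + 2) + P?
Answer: -674333/224778 ≈ -3.0000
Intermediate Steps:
q = 38864 (q = 4*9716 = 38864)
T(P, n) = 3 + P
N = -674333/224778 (N = -3 + 1/(3*(38864 + 36062)) = -3 + (1/3)/74926 = -3 + (1/3)*(1/74926) = -3 + 1/224778 = -674333/224778 ≈ -3.0000)
k(K, t) = 0
N + k(T(-2*(-2 + 5), 8), 128) = -674333/224778 + 0 = -674333/224778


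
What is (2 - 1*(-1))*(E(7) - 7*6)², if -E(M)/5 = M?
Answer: 17787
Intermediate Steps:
E(M) = -5*M
(2 - 1*(-1))*(E(7) - 7*6)² = (2 - 1*(-1))*(-5*7 - 7*6)² = (2 + 1)*(-35 - 42)² = 3*(-77)² = 3*5929 = 17787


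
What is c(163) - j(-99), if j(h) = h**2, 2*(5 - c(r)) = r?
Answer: -19755/2 ≈ -9877.5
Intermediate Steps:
c(r) = 5 - r/2
c(163) - j(-99) = (5 - 1/2*163) - 1*(-99)**2 = (5 - 163/2) - 1*9801 = -153/2 - 9801 = -19755/2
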